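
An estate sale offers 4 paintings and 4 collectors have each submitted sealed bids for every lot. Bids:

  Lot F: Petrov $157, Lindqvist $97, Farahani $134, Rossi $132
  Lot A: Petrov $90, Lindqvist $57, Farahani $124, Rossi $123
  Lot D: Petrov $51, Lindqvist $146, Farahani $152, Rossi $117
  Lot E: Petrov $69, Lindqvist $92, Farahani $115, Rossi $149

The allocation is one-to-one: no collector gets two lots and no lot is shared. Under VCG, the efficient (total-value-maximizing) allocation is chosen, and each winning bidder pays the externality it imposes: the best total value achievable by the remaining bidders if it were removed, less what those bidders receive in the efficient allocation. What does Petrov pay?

Efficient allocation: Petrov→Lot F ($157), Lindqvist→Lot D ($146), Farahani→Lot A ($124), Rossi→Lot E ($149); total welfare W = $576.
Petrov receives Lot F at value $157, so the others get W − 157 = $419.
Without Petrov: best allocation of the remaining 3 bidders over all 4 lots is Lindqvist→Lot D ($146), Farahani→Lot F ($134), Rossi→Lot E ($149), total $429.
VCG payment = (others' best without Petrov) − (others' welfare with Petrov) = 429 − 419 = $10.

Petrov pays $10.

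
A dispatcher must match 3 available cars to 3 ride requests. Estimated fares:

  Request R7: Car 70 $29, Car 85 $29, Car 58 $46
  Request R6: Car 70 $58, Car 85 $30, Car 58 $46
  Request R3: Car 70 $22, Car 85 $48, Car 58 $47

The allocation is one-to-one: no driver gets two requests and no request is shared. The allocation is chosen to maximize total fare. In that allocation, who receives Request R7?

Optimal: Car 70→Request R6 ($58), Car 85→Request R3 ($48), Car 58→Request R7 ($46) — total 58+48+46 = $152.
Next-best assignment: Car 70→Request R6, Car 85→Request R7, Car 58→Request R3 = $134.
Swapping Car 70↔Car 85 (Car 70→Request R3 $22, Car 85→Request R6 $30) loses 54.
No other one-to-one assignment exceeds $152.
Car 58's own top request is Request R3 ($47), but forcing Car 58→Request R3 and reassigning the rest optimally gives only $134 — worse by 18.

Car 58 receives Request R7.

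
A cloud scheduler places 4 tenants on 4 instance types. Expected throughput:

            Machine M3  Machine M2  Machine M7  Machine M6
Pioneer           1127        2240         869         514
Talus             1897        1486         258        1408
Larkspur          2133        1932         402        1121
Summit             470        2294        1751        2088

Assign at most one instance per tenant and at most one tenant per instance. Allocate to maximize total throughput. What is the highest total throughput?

Maximum total: 7532 ops/s

Optimal: Pioneer→Machine M2 (2240 ops/s), Talus→Machine M6 (1408 ops/s), Larkspur→Machine M3 (2133 ops/s), Summit→Machine M7 (1751 ops/s) — total 2240+1408+2133+1751 = 7532 ops/s.
Column-greedy (each instance in turn goes to its best remaining tenant) gives 6704 ops/s, worse by 828.
Next-best assignment: Pioneer→Machine M2, Talus→Machine M3, Larkspur→Machine M6, Summit→Machine M7 = 7009 ops/s.
Swapping Larkspur↔Talus (Larkspur→Machine M6 1121 ops/s, Talus→Machine M3 1897 ops/s) loses 523.
Every other assignment is strictly worse.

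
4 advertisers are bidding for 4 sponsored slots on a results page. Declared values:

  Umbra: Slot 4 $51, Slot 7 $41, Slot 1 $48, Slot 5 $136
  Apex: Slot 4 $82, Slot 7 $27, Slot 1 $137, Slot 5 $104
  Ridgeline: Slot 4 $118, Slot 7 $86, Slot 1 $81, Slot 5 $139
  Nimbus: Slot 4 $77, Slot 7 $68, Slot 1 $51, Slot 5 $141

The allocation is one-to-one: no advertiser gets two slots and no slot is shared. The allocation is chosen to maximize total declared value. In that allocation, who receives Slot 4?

This is a one-to-one assignment (maximum-weight bipartite matching).
Optimal: Umbra→Slot 5 ($136), Apex→Slot 1 ($137), Ridgeline→Slot 4 ($118), Nimbus→Slot 7 ($68) — total 136+137+118+68 = $459.
Max-entry greedy (repeatedly take the single best remaining cell) gives $437, worse by 22.
Swapping Ridgeline↔Apex (Ridgeline→Slot 1 $81, Apex→Slot 4 $82) loses 92.
Ridgeline's own top slot is Slot 5 ($139), but forcing Ridgeline→Slot 5 and reassigning the rest optimally gives only $395 — worse by 64.

Ridgeline receives Slot 4.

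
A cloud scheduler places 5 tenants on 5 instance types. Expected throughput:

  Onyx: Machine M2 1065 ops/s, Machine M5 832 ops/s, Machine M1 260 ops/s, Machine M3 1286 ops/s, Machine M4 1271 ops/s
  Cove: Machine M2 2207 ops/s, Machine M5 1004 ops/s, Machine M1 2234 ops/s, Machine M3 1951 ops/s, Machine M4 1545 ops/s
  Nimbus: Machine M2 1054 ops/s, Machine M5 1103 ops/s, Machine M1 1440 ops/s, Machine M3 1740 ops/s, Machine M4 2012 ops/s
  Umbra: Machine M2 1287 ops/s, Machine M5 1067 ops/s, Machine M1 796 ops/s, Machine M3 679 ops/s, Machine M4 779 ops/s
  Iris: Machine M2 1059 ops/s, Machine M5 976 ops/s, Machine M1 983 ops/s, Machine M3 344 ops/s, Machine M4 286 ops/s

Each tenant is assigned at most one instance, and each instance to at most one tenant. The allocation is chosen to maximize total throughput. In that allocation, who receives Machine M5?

This is the linear assignment problem.
Optimal: Onyx→Machine M3 (1286 ops/s), Cove→Machine M1 (2234 ops/s), Nimbus→Machine M4 (2012 ops/s), Umbra→Machine M2 (1287 ops/s), Iris→Machine M5 (976 ops/s) — total 1286+2234+2012+1287+976 = 7795 ops/s.
Column-greedy (each instance in turn goes to its best remaining tenant) gives 6358 ops/s, worse by 1437.
Iris's own top instance is Machine M2 (1059 ops/s), but forcing Iris→Machine M2 and reassigning the rest optimally gives only 7658 ops/s — worse by 137.

Iris receives Machine M5.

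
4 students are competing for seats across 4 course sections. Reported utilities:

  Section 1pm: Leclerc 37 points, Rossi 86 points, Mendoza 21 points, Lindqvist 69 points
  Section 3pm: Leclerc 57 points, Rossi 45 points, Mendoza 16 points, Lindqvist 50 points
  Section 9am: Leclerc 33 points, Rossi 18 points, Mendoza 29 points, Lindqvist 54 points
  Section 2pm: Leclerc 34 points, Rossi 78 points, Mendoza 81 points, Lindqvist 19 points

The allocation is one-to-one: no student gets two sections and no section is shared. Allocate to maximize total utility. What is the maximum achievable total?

Optimal: Leclerc→Section 3pm (57 points), Rossi→Section 1pm (86 points), Mendoza→Section 2pm (81 points), Lindqvist→Section 9am (54 points) — total 57+86+81+54 = 278 points.
Next-best assignment: Leclerc→Section 9am, Rossi→Section 1pm, Mendoza→Section 2pm, Lindqvist→Section 3pm = 250 points.
Swapping Leclerc↔Rossi (Leclerc→Section 1pm 37 points, Rossi→Section 3pm 45 points) loses 61.
Every other assignment is strictly worse.

Maximum total: 278 points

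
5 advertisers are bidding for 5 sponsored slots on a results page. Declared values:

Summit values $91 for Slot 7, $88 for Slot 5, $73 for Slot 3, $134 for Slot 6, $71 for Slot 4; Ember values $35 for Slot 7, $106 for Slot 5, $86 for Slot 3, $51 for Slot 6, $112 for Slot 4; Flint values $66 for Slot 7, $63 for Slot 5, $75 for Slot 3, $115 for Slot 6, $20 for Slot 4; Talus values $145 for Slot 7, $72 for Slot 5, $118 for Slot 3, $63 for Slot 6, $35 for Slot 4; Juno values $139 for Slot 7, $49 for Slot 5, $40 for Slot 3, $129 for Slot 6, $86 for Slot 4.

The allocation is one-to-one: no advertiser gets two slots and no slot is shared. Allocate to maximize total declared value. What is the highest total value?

This is a one-to-one assignment (maximum-weight bipartite matching).
Optimal: Summit→Slot 5 ($88), Ember→Slot 4 ($112), Flint→Slot 6 ($115), Talus→Slot 3 ($118), Juno→Slot 7 ($139) — total 88+112+115+118+139 = $572.
Max-entry greedy (repeatedly take the single best remaining cell) gives $515, worse by 57.

Maximum total: $572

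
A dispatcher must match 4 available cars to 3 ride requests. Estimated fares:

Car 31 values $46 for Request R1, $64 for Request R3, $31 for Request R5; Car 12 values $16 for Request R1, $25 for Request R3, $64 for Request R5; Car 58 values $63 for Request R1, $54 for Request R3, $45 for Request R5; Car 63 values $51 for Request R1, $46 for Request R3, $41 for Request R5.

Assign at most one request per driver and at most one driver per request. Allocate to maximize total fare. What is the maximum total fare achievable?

Optimal: Car 58→Request R1 ($63), Car 31→Request R3 ($64), Car 12→Request R5 ($64) — total 63+64+64 = $191.
Every other assignment is strictly worse.

Maximum total: $191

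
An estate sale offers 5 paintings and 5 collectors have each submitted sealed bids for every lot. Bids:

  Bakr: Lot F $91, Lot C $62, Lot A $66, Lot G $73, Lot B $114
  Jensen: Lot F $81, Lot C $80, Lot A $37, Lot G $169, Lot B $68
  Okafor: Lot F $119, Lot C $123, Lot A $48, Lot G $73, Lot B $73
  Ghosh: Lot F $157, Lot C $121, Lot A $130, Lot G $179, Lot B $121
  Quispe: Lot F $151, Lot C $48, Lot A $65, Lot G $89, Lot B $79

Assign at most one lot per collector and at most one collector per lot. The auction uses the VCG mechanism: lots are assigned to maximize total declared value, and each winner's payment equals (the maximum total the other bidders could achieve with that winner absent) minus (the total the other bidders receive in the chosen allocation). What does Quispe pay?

Efficient allocation: Bakr→Lot B ($114), Jensen→Lot G ($169), Okafor→Lot C ($123), Ghosh→Lot A ($130), Quispe→Lot F ($151); total welfare W = $687.
Quispe receives Lot F at value $151, so the others get W − 151 = $536.
Without Quispe: best allocation of the remaining 4 bidders over all 5 lots is Bakr→Lot B ($114), Jensen→Lot G ($169), Okafor→Lot C ($123), Ghosh→Lot F ($157), total $563.
VCG payment = (others' best without Quispe) − (others' welfare with Quispe) = 563 − 536 = $27.

Quispe pays $27.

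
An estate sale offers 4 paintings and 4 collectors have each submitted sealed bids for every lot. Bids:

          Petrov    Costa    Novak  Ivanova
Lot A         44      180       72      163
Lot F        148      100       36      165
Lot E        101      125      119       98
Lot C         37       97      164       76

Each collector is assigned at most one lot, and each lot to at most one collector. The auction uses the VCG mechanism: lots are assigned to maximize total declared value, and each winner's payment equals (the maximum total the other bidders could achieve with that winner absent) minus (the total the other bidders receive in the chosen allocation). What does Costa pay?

Costa pays $45.

Efficient allocation: Petrov→Lot E ($101), Costa→Lot A ($180), Novak→Lot C ($164), Ivanova→Lot F ($165); total welfare W = $610.
Costa receives Lot A at value $180, so the others get W − 180 = $430.
Without Costa: best allocation of the remaining 3 bidders over all 4 lots is Petrov→Lot F ($148), Novak→Lot C ($164), Ivanova→Lot A ($163), total $475.
VCG payment = (others' best without Costa) − (others' welfare with Costa) = 475 − 430 = $45.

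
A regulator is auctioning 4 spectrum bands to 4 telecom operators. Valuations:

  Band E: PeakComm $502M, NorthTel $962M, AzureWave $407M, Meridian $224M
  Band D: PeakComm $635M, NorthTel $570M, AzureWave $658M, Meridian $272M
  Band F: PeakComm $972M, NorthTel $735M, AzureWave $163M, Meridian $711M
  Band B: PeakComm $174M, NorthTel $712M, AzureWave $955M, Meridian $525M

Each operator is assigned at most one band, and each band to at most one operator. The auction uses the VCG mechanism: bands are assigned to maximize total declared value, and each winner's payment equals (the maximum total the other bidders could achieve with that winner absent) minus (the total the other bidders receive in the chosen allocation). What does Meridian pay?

Meridian pays $337M.

Efficient allocation: PeakComm→Band D ($635M), NorthTel→Band E ($962M), AzureWave→Band B ($955M), Meridian→Band F ($711M); total welfare W = $3263M.
Meridian receives Band F at value $711M, so the others get W − 711 = $2552M.
Without Meridian: best allocation of the remaining 3 bidders over all 4 bands is PeakComm→Band F ($972M), NorthTel→Band E ($962M), AzureWave→Band B ($955M), total $2889M.
VCG payment = (others' best without Meridian) − (others' welfare with Meridian) = 2889 − 2552 = $337M.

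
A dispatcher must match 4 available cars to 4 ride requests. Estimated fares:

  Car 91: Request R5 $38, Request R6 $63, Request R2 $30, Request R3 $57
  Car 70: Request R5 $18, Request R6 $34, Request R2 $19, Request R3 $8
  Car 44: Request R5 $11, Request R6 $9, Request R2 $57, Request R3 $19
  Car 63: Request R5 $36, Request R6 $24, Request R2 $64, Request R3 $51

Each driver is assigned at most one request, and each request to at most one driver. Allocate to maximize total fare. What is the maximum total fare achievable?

This is a one-to-one assignment (maximum-weight bipartite matching).
Optimal: Car 91→Request R6 ($63), Car 70→Request R5 ($18), Car 44→Request R2 ($57), Car 63→Request R3 ($51) — total 63+18+57+51 = $189.
Row-greedy (each driver in turn takes its best remaining request) gives $137, worse by 52.
Next-best assignment: Car 91→Request R3, Car 70→Request R6, Car 44→Request R2, Car 63→Request R5 = $184.
Swapping Car 44↔Car 91 (Car 44→Request R6 $9, Car 91→Request R2 $30) loses 81.

Maximum total: $189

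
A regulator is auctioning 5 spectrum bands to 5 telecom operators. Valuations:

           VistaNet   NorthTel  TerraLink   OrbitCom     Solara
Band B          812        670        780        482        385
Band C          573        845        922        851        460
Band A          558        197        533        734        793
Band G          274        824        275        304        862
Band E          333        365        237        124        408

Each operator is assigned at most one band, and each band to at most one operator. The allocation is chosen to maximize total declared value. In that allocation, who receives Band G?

NorthTel receives Band G.

This is a one-to-one assignment (maximum-weight bipartite matching).
Optimal: VistaNet→Band B ($812M), NorthTel→Band G ($824M), TerraLink→Band C ($922M), OrbitCom→Band A ($734M), Solara→Band E ($408M) — total 812+824+922+734+408 = $3700M.
Row-greedy (each operator in turn takes its best remaining band) gives $2902M, worse by 798.
NorthTel's own top band is Band C ($845M), but forcing NorthTel→Band C and reassigning the rest optimally gives only $3554M — worse by 146.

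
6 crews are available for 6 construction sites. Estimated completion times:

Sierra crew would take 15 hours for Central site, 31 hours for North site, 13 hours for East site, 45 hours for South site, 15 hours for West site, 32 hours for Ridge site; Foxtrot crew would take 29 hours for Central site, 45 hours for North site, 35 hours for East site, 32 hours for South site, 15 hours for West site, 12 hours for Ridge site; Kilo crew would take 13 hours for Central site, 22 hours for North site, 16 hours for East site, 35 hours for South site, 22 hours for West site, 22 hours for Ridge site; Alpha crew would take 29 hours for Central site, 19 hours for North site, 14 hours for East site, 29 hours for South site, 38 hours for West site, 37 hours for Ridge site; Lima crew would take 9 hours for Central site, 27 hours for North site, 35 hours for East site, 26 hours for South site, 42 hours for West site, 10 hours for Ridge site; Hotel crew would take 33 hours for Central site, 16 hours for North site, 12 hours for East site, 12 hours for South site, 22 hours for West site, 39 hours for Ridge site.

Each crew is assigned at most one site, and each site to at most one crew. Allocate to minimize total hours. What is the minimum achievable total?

Optimal: Sierra crew→East site (13 hours), Foxtrot crew→West site (15 hours), Kilo crew→Central site (13 hours), Alpha crew→North site (19 hours), Lima crew→Ridge site (10 hours), Hotel crew→South site (12 hours) — total 13+15+13+19+10+12 = 82 hours.
Column-greedy (each site in turn goes to its cheapest remaining crew) gives 104 hours, worse by 22.
Next-best assignment: Sierra crew→West site, Foxtrot crew→Ridge site, Kilo crew→East site, Alpha crew→North site, Lima crew→Central site, Hotel crew→South site = 83 hours.

Minimum total: 82 hours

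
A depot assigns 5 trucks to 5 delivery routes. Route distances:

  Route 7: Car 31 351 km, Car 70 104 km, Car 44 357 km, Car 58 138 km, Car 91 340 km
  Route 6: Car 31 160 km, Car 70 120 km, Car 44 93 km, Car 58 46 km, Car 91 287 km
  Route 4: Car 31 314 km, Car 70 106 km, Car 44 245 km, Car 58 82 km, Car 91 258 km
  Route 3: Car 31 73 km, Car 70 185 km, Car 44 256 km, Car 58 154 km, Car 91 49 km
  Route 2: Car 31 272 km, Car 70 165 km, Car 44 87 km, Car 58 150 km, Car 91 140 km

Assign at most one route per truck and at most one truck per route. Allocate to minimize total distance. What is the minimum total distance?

Treat this as an assignment problem: match each truck to one route.
Optimal: Car 31→Route 6 (160 km), Car 70→Route 7 (104 km), Car 44→Route 2 (87 km), Car 58→Route 4 (82 km), Car 91→Route 3 (49 km) — total 160+104+87+82+49 = 482 km.
Column-greedy (each route in turn goes to its cheapest remaining truck) gives 716 km, worse by 234.
Swapping Car 70↔Car 31 (Car 70→Route 6 120 km, Car 31→Route 7 351 km) adds 207.

Minimum total: 482 km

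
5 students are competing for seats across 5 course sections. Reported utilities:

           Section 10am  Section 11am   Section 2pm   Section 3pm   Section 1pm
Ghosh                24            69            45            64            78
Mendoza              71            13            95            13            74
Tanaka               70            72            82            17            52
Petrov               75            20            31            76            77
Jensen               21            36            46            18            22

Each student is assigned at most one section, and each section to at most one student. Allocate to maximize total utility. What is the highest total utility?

Treat this as an assignment problem: match each student to one section.
Optimal: Ghosh→Section 1pm (78 points), Mendoza→Section 2pm (95 points), Tanaka→Section 10am (70 points), Petrov→Section 3pm (76 points), Jensen→Section 11am (36 points) — total 78+95+70+76+36 = 355 points.
Checked against all permutations: 355 points is optimal.

Max total: 355 points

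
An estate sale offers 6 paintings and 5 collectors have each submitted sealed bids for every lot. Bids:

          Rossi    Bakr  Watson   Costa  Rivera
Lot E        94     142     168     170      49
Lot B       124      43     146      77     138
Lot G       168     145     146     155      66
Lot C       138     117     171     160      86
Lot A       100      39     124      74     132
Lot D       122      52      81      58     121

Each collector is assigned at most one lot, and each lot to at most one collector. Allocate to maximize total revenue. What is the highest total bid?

Optimal: Rossi→Lot G ($168), Bakr→Lot E ($142), Watson→Lot B ($146), Costa→Lot C ($160), Rivera→Lot A ($132) — total 168+142+146+160+132 = $748.
Column-greedy (each lot in turn goes to its best remaining collector) gives $733, worse by 15.
Next-best assignment: Rossi→Lot D, Bakr→Lot G, Watson→Lot C, Costa→Lot E, Rivera→Lot B = $746.
Swapping Rivera↔Bakr (Rivera→Lot E $49, Bakr→Lot A $39) loses 186.
Checked against all permutations: $748 is optimal.

Max total: $748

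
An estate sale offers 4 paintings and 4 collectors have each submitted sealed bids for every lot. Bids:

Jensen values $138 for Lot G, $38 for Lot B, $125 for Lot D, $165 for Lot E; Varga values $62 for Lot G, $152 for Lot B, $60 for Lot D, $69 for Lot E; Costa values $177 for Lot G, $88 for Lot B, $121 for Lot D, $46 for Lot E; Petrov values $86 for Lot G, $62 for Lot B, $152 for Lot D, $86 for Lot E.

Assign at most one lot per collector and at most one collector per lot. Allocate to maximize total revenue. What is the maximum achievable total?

Optimal: Jensen→Lot E ($165), Varga→Lot B ($152), Costa→Lot G ($177), Petrov→Lot D ($152) — total 165+152+177+152 = $646.
Swapping Petrov↔Jensen (Petrov→Lot E $86, Jensen→Lot D $125) loses 106.

Maximum total: $646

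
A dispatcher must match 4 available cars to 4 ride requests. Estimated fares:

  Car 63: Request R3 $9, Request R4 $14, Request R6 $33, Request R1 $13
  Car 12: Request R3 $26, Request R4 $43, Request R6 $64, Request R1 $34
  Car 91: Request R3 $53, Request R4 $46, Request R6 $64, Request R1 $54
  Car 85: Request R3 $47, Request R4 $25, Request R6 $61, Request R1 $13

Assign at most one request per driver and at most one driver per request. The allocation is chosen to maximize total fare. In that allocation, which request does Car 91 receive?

Car 91 receives Request R1.

Optimal: Car 63→Request R4 ($14), Car 12→Request R6 ($64), Car 91→Request R1 ($54), Car 85→Request R3 ($47) — total 14+64+54+47 = $179.
Row-greedy (each driver in turn takes its best remaining request) gives $177, worse by 2.
Swapping Car 63↔Car 12 (Car 63→Request R6 $33, Car 12→Request R4 $43) loses 2.
Every other assignment is strictly worse.
Car 91's own top request is Request R6 ($64), but forcing Car 91→Request R6 and reassigning the rest optimally gives only $167 — worse by 12.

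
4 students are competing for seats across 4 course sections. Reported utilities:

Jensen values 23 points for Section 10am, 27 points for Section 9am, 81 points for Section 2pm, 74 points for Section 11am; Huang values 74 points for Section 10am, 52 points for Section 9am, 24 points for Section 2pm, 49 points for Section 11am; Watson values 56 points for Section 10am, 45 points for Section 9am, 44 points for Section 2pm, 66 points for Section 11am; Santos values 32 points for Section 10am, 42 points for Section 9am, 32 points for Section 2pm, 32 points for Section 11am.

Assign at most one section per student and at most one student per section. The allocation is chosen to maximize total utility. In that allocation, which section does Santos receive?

Santos receives Section 9am.

Optimal: Jensen→Section 2pm (81 points), Huang→Section 10am (74 points), Watson→Section 11am (66 points), Santos→Section 9am (42 points) — total 81+74+66+42 = 263 points.
Column-greedy (each section in turn goes to its best remaining student) gives 232 points, worse by 31.
Swapping Santos↔Watson (Santos→Section 11am 32 points, Watson→Section 9am 45 points) loses 31.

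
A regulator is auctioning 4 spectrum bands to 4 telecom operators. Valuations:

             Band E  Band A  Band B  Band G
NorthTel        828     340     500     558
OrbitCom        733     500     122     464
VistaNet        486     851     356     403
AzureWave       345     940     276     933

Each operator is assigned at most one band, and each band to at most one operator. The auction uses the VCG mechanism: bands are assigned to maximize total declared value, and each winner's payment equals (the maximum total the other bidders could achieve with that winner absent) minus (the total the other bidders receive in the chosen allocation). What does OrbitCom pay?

Efficient allocation: NorthTel→Band B ($500M), OrbitCom→Band E ($733M), VistaNet→Band A ($851M), AzureWave→Band G ($933M); total welfare W = $3017M.
OrbitCom receives Band E at value $733M, so the others get W − 733 = $2284M.
Without OrbitCom: best allocation of the remaining 3 bidders over all 4 bands is NorthTel→Band E ($828M), VistaNet→Band A ($851M), AzureWave→Band G ($933M), total $2612M.
VCG payment = (others' best without OrbitCom) − (others' welfare with OrbitCom) = 2612 − 2284 = $328M.

OrbitCom pays $328M.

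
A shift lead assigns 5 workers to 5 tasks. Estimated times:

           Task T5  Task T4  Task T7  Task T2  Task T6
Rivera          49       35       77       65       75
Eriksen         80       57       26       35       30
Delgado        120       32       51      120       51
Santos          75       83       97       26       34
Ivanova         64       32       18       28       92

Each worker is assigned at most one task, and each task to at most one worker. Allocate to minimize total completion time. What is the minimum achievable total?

This is the linear assignment problem.
Optimal: Rivera→Task T5 (49 min), Eriksen→Task T6 (30 min), Delgado→Task T4 (32 min), Santos→Task T2 (26 min), Ivanova→Task T7 (18 min) — total 49+30+32+26+18 = 155 min.
Row-greedy (each worker in turn takes its cheapest remaining task) gives 202 min, worse by 47.
Next-best assignment: Rivera→Task T5, Eriksen→Task T2, Delgado→Task T4, Santos→Task T6, Ivanova→Task T7 = 168 min.
Swapping Rivera↔Delgado (Rivera→Task T4 35 min, Delgado→Task T5 120 min) adds 74.
Every other assignment is strictly worse.

Minimum total: 155 min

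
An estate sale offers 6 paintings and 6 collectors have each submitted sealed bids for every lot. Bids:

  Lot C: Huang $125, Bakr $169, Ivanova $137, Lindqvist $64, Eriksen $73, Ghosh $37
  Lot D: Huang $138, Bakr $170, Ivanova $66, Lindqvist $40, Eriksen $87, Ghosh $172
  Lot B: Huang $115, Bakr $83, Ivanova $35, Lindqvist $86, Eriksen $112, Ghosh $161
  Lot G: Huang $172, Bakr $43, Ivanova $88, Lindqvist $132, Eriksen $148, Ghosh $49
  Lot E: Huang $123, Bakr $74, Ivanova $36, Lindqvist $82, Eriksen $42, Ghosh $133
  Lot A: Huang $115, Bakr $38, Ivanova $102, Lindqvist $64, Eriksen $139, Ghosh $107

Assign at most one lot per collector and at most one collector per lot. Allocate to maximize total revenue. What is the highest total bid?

Max total: $862

Optimal: Huang→Lot E ($123), Bakr→Lot D ($170), Ivanova→Lot C ($137), Lindqvist→Lot G ($132), Eriksen→Lot A ($139), Ghosh→Lot B ($161) — total 123+170+137+132+139+161 = $862.
Max-entry greedy (repeatedly take the single best remaining cell) gives $774, worse by 88.
Swapping Huang↔Lindqvist (Huang→Lot G $172, Lindqvist→Lot E $82) loses 1.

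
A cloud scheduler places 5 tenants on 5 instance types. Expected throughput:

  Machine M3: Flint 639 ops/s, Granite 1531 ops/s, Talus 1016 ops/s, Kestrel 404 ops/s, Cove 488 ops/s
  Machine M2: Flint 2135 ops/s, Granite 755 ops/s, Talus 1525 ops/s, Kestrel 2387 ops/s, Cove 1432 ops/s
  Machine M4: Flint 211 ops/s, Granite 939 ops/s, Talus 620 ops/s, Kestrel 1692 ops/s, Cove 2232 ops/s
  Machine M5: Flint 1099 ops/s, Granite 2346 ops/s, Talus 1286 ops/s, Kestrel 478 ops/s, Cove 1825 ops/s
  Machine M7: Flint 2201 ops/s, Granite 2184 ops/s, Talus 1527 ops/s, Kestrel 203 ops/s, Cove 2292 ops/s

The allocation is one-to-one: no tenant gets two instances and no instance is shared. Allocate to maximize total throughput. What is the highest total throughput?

This is the linear assignment problem.
Optimal: Flint→Machine M7 (2201 ops/s), Granite→Machine M5 (2346 ops/s), Talus→Machine M3 (1016 ops/s), Kestrel→Machine M2 (2387 ops/s), Cove→Machine M4 (2232 ops/s) — total 2201+2346+1016+2387+2232 = 10182 ops/s.
Next-best assignment: Flint→Machine M7, Granite→Machine M3, Talus→Machine M5, Kestrel→Machine M2, Cove→Machine M4 = 9637 ops/s.
No other one-to-one assignment exceeds 10182 ops/s.

Maximum total: 10182 ops/s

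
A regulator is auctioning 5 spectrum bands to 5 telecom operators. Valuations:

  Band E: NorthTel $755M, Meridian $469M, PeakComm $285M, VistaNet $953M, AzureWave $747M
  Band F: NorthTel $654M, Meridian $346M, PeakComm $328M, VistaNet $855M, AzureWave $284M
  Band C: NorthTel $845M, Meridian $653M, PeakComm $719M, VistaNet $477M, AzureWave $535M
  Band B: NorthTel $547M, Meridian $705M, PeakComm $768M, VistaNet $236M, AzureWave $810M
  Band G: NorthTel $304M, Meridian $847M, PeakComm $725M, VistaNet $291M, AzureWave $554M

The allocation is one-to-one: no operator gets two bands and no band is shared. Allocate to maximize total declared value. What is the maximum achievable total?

Maximum total: $4062M

Optimal: NorthTel→Band C ($845M), Meridian→Band G ($847M), PeakComm→Band B ($768M), VistaNet→Band F ($855M), AzureWave→Band E ($747M) — total 845+847+768+855+747 = $4062M.
Column-greedy (each band in turn goes to its best remaining operator) gives $3983M, worse by 79.
Next-best assignment: NorthTel→Band E, Meridian→Band G, PeakComm→Band C, VistaNet→Band F, AzureWave→Band B = $3986M.
Swapping Meridian↔AzureWave (Meridian→Band E $469M, AzureWave→Band G $554M) loses 571.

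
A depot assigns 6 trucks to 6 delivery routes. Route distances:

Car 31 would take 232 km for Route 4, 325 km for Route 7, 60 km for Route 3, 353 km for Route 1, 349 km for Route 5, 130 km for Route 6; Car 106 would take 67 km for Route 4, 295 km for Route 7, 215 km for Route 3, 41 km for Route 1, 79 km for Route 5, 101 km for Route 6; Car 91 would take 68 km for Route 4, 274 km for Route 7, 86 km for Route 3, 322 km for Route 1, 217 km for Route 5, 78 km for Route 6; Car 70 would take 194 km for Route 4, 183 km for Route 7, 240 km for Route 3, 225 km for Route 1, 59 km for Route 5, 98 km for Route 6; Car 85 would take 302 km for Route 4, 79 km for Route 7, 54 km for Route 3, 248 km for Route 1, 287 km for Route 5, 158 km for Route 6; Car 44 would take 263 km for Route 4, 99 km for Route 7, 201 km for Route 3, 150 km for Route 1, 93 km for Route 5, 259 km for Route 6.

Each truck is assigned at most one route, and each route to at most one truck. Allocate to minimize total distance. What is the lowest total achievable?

Min total: 439 km

This is a one-to-one assignment (minimum-cost bipartite matching).
Optimal: Car 31→Route 3 (60 km), Car 106→Route 1 (41 km), Car 91→Route 4 (68 km), Car 70→Route 6 (98 km), Car 85→Route 7 (79 km), Car 44→Route 5 (93 km) — total 60+41+68+98+79+93 = 439 km.
Row-greedy (each truck in turn takes its cheapest remaining route) gives 566 km, worse by 127.
Next-best assignment: Car 31→Route 6, Car 106→Route 1, Car 91→Route 4, Car 70→Route 5, Car 85→Route 3, Car 44→Route 7 = 451 km.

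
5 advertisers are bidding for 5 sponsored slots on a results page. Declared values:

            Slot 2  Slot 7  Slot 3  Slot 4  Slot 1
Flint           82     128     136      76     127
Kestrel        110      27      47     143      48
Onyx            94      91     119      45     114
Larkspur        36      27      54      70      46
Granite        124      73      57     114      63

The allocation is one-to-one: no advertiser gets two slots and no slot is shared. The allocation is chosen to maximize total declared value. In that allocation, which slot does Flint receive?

Flint receives Slot 7.

Optimal: Flint→Slot 7 ($128), Kestrel→Slot 4 ($143), Onyx→Slot 1 ($114), Larkspur→Slot 3 ($54), Granite→Slot 2 ($124) — total 128+143+114+54+124 = $563.
Max-entry greedy (repeatedly take the single best remaining cell) gives $544, worse by 19.
Checked against all permutations: $563 is optimal.
Flint's own top slot is Slot 3 ($136), but forcing Flint→Slot 3 and reassigning the rest optimally gives only $544 — worse by 19.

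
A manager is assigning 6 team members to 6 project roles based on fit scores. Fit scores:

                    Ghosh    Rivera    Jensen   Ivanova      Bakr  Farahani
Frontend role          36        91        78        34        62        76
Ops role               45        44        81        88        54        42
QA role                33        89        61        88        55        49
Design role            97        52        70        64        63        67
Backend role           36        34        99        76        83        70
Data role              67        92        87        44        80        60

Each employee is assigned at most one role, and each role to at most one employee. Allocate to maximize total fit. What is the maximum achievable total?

Max total: 529 pts

This is a one-to-one assignment (maximum-weight bipartite matching).
Optimal: Ghosh→Design role (97 pts), Rivera→QA role (89 pts), Jensen→Backend role (99 pts), Ivanova→Ops role (88 pts), Bakr→Data role (80 pts), Farahani→Frontend role (76 pts) — total 97+89+99+88+80+76 = 529 pts.
Max-entry greedy (repeatedly take the single best remaining cell) gives 507 pts, worse by 22.
Swapping Rivera↔Ivanova (Rivera→Ops role 44 pts, Ivanova→QA role 88 pts) loses 45.
Every other assignment is strictly worse.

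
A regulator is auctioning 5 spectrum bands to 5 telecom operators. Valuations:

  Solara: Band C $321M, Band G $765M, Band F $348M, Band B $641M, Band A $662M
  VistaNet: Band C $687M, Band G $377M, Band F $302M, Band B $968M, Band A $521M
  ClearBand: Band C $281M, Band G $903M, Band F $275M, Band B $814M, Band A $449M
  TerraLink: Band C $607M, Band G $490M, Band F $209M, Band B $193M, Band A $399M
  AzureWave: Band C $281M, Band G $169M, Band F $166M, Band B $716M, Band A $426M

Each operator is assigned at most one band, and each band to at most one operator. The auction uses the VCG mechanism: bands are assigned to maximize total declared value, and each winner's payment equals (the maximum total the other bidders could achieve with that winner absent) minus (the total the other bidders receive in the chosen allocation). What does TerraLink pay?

TerraLink pays $269M.

Efficient allocation: Solara→Band A ($662M), VistaNet→Band B ($968M), ClearBand→Band G ($903M), TerraLink→Band C ($607M), AzureWave→Band F ($166M); total welfare W = $3306M.
TerraLink receives Band C at value $607M, so the others get W − 607 = $2699M.
Without TerraLink: best allocation of the remaining 4 bidders over all 5 bands is Solara→Band A ($662M), VistaNet→Band C ($687M), ClearBand→Band G ($903M), AzureWave→Band B ($716M), total $2968M.
VCG payment = (others' best without TerraLink) − (others' welfare with TerraLink) = 2968 − 2699 = $269M.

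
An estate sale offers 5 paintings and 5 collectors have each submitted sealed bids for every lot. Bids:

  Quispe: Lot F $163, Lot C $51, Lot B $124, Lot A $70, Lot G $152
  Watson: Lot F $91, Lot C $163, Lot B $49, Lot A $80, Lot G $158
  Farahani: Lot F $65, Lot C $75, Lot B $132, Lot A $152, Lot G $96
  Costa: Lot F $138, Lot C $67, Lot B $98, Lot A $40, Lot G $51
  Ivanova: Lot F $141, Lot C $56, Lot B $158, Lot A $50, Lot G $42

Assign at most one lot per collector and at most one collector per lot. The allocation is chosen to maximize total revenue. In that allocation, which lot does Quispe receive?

Quispe receives Lot G.

This is a one-to-one assignment (maximum-weight bipartite matching).
Optimal: Quispe→Lot G ($152), Watson→Lot C ($163), Farahani→Lot A ($152), Costa→Lot F ($138), Ivanova→Lot B ($158) — total 152+163+152+138+158 = $763.
Row-greedy (each collector in turn takes its best remaining lot) gives $618, worse by 145.
No other one-to-one assignment exceeds $763.
Quispe's own top lot is Lot F ($163), but forcing Quispe→Lot F and reassigning the rest optimally gives only $698 — worse by 65.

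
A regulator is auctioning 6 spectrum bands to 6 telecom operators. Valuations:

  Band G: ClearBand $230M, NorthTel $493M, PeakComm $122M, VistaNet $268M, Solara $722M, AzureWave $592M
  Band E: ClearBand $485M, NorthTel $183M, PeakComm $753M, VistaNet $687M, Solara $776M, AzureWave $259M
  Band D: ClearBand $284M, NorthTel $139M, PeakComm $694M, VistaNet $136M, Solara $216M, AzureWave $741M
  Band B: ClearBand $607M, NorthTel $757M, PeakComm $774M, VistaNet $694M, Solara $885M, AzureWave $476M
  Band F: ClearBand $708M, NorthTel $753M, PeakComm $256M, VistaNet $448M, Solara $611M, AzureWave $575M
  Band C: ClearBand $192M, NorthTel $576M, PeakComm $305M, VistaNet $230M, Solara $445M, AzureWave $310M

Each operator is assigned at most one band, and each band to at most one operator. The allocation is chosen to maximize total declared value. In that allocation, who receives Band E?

Optimal: ClearBand→Band F ($708M), NorthTel→Band C ($576M), PeakComm→Band B ($774M), VistaNet→Band E ($687M), Solara→Band G ($722M), AzureWave→Band D ($741M) — total 708+576+774+687+722+741 = $4208M.
Max-entry greedy (repeatedly take the single best remaining cell) gives $3592M, worse by 616.
Next-best assignment: ClearBand→Band F, NorthTel→Band C, PeakComm→Band E, VistaNet→Band B, Solara→Band G, AzureWave→Band D = $4194M.
Swapping ClearBand↔Solara (ClearBand→Band G $230M, Solara→Band F $611M) loses 589.
VistaNet's own top band is Band B ($694M), but forcing VistaNet→Band B and reassigning the rest optimally gives only $4194M — worse by 14.

VistaNet receives Band E.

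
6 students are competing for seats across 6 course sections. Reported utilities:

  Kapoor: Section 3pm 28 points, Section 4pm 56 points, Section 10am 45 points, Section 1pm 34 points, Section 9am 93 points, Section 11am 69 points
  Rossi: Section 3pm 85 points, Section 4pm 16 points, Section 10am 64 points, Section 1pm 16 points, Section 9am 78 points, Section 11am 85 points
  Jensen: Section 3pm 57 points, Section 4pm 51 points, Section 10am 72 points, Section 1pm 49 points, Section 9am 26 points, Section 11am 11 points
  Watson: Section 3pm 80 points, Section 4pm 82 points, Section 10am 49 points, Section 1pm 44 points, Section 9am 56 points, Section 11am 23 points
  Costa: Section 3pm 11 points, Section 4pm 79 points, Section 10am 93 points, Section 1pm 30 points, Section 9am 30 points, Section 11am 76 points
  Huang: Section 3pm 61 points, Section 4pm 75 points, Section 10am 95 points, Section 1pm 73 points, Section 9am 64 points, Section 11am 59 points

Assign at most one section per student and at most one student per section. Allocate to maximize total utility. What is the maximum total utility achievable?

Optimal: Kapoor→Section 9am (93 points), Rossi→Section 11am (85 points), Jensen→Section 3pm (57 points), Watson→Section 4pm (82 points), Costa→Section 10am (93 points), Huang→Section 1pm (73 points) — total 93+85+57+82+93+73 = 483 points.
Row-greedy (each student in turn takes its best remaining section) gives 481 points, worse by 2.
Next-best assignment: Kapoor→Section 9am, Rossi→Section 11am, Jensen→Section 10am, Watson→Section 3pm, Costa→Section 4pm, Huang→Section 1pm = 482 points.

Maximum total: 483 points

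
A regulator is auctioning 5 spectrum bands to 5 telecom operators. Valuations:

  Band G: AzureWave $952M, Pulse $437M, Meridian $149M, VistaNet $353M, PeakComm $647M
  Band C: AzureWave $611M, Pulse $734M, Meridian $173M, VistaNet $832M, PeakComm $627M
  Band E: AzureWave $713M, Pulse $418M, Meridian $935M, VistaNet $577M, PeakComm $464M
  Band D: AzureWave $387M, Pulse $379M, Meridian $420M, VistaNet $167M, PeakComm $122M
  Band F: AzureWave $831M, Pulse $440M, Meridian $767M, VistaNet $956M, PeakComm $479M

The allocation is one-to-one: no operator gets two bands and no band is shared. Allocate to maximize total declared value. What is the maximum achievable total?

Optimal: AzureWave→Band G ($952M), Pulse→Band D ($379M), Meridian→Band E ($935M), VistaNet→Band F ($956M), PeakComm→Band C ($627M) — total 952+379+935+956+627 = $3849M.
Max-entry greedy (repeatedly take the single best remaining cell) gives $3699M, worse by 150.
Checked against all permutations: $3849M is optimal.

Maximum total: $3849M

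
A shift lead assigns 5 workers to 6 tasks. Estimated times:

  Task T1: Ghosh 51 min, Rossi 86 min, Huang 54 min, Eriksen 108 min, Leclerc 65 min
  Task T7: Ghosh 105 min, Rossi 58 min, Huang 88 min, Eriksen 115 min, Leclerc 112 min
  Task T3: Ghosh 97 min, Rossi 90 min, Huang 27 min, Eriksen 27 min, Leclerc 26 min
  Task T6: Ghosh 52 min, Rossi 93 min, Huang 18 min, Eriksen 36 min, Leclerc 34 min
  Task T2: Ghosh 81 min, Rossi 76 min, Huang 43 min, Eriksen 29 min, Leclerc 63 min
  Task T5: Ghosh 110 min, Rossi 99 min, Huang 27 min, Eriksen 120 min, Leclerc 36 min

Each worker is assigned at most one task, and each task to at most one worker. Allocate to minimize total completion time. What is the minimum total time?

Minimum total: 182 min

Optimal: Ghosh→Task T1 (51 min), Rossi→Task T7 (58 min), Huang→Task T6 (18 min), Eriksen→Task T2 (29 min), Leclerc→Task T3 (26 min) — total 51+58+18+29+26 = 182 min.
Row-greedy (each worker in turn takes its cheapest remaining task) gives 190 min, worse by 8.
Next-best assignment: Ghosh→Task T1, Rossi→Task T7, Huang→Task T6, Eriksen→Task T3, Leclerc→Task T5 = 190 min.
Checked against all permutations: 182 min is optimal.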